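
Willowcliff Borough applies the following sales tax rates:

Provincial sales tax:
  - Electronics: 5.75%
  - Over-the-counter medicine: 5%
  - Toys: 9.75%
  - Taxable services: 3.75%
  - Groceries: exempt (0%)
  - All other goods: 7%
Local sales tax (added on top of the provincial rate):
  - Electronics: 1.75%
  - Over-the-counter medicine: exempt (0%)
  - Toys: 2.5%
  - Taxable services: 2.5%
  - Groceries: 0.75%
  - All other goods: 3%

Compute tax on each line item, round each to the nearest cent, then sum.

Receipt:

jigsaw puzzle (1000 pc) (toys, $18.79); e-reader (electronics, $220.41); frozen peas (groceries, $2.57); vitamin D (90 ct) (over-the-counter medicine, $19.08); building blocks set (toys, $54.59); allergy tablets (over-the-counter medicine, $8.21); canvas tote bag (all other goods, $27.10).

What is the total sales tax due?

Jigsaw puzzle (1000 pc) $18.79: toys → 9.75% + 2.5% local = 12.25% → $2.30
E-reader $220.41: electronics → 5.75% + 1.75% local = 7.5% → $16.53
Frozen peas $2.57: groceries → 0% + 0.75% local = 0.75% → $0.02
Vitamin D (90 ct) $19.08: over-the-counter medicine → 5% + 0% local = 5% → $0.95
Building blocks set $54.59: toys → 9.75% + 2.5% local = 12.25% → $6.69
Allergy tablets $8.21: over-the-counter medicine → 5% + 0% local = 5% → $0.41
Canvas tote bag $27.10: all other goods → 7% + 3% local = 10% → $2.71
Total tax = $2.30 + $16.53 + $0.02 + $0.95 + $6.69 + $0.41 + $2.71 = $29.61

$29.61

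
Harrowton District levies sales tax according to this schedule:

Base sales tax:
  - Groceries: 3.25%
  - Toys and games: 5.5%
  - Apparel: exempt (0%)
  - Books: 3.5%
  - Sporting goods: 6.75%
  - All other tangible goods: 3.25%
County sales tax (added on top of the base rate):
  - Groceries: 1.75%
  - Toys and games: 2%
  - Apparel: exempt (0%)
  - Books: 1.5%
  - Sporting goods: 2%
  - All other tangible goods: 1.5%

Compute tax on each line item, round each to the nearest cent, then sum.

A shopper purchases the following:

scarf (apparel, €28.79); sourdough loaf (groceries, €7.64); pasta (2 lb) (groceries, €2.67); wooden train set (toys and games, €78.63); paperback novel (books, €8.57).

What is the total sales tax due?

Scarf €28.79: apparel → 0% + 0% county = 0% → €0.00
Sourdough loaf €7.64: groceries → 3.25% + 1.75% county = 5% → €0.38
Pasta (2 lb) €2.67: groceries → 3.25% + 1.75% county = 5% → €0.13
Wooden train set €78.63: toys and games → 5.5% + 2% county = 7.5% → €5.90
Paperback novel €8.57: books → 3.5% + 1.5% county = 5% → €0.43
Total tax = €0.38 + €0.13 + €5.90 + €0.43 = €6.84

€6.84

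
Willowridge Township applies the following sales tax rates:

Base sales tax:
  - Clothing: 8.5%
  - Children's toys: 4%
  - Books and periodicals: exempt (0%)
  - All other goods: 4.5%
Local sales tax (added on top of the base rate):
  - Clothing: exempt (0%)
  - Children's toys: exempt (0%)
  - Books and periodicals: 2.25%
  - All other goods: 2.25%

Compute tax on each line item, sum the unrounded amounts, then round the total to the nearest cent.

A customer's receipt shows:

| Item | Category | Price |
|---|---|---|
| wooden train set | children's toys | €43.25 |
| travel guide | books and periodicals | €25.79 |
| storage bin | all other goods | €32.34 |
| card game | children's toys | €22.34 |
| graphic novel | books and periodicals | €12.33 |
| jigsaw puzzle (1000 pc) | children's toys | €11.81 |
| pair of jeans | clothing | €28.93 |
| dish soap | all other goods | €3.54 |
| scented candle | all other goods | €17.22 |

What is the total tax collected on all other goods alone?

Storage bin €32.34: all other goods → 4.5% + 2.25% local = 6.75% → €2.18295
Dish soap €3.54: all other goods → 4.5% + 2.25% local = 6.75% → €0.23895
Scented candle €17.22: all other goods → 4.5% + 2.25% local = 6.75% → €1.16235
Tax on all other goods: unrounded sum = €3.58425 → €3.58

€3.58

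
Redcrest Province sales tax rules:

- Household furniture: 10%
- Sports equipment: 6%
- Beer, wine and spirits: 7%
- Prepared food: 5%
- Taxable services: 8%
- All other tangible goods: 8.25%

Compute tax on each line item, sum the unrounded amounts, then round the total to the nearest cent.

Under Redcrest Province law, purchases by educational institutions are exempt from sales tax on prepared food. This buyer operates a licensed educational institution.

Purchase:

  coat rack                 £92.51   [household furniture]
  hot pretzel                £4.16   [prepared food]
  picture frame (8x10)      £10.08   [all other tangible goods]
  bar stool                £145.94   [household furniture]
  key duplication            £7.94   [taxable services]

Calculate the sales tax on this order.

Coat rack £92.51: household furniture → 10% → £9.251
Hot pretzel £4.16: prepared food, buyer-exempt → 0% → £0.00
Picture frame (8x10) £10.08: all other tangible goods → 8.25% → £0.8316
Bar stool £145.94: household furniture → 10% → £14.594
Key duplication £7.94: taxable services → 8% → £0.6352
Unrounded tax sum = £25.3118 → £25.31

£25.31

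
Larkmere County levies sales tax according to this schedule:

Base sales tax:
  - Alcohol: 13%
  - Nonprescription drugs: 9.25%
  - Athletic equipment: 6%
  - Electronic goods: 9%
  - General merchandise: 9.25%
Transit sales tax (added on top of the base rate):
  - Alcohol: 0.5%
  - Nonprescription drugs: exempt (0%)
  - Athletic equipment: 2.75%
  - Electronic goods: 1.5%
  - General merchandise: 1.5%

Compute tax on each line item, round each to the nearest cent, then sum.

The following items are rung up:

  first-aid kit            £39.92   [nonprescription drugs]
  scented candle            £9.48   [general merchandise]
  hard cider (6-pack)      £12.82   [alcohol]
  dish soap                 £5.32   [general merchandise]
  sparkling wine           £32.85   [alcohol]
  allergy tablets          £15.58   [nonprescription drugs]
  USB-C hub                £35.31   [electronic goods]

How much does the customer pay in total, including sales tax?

First-aid kit £39.92: nonprescription drugs → 9.25% + 0% transit = 9.25% → £3.69
Scented candle £9.48: general merchandise → 9.25% + 1.5% transit = 10.75% → £1.02
Hard cider (6-pack) £12.82: alcohol → 13% + 0.5% transit = 13.5% → £1.73
Dish soap £5.32: general merchandise → 9.25% + 1.5% transit = 10.75% → £0.57
Sparkling wine £32.85: alcohol → 13% + 0.5% transit = 13.5% → £4.43
Allergy tablets £15.58: nonprescription drugs → 9.25% + 0% transit = 9.25% → £1.44
USB-C hub £35.31: electronic goods → 9% + 1.5% transit = 10.5% → £3.71
Subtotal = £151.28; tax = £16.59; total due = £167.87

£167.87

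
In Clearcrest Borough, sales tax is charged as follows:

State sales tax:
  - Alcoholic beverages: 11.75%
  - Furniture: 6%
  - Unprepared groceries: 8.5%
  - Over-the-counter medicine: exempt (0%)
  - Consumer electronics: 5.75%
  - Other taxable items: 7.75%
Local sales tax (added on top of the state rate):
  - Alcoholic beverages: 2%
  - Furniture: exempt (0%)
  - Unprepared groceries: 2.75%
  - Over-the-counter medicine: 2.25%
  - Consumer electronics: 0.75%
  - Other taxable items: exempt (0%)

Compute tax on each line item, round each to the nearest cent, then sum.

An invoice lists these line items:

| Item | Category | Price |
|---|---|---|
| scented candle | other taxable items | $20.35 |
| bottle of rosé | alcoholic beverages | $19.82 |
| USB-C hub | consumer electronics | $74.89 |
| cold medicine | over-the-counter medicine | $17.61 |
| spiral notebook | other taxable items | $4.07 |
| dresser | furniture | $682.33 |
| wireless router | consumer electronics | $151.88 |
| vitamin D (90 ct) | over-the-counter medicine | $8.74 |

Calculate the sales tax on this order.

$60.91

Scented candle $20.35: other taxable items → 7.75% + 0% local = 7.75% → $1.58
Bottle of rosé $19.82: alcoholic beverages → 11.75% + 2% local = 13.75% → $2.73
USB-C hub $74.89: consumer electronics → 5.75% + 0.75% local = 6.5% → $4.87
Cold medicine $17.61: over-the-counter medicine → 0% + 2.25% local = 2.25% → $0.40
Spiral notebook $4.07: other taxable items → 7.75% + 0% local = 7.75% → $0.32
Dresser $682.33: furniture → 6% + 0% local = 6% → $40.94
Wireless router $151.88: consumer electronics → 5.75% + 0.75% local = 6.5% → $9.87
Vitamin D (90 ct) $8.74: over-the-counter medicine → 0% + 2.25% local = 2.25% → $0.20
Total tax = $1.58 + $2.73 + $4.87 + $0.40 + $0.32 + $40.94 + $9.87 + $0.20 = $60.91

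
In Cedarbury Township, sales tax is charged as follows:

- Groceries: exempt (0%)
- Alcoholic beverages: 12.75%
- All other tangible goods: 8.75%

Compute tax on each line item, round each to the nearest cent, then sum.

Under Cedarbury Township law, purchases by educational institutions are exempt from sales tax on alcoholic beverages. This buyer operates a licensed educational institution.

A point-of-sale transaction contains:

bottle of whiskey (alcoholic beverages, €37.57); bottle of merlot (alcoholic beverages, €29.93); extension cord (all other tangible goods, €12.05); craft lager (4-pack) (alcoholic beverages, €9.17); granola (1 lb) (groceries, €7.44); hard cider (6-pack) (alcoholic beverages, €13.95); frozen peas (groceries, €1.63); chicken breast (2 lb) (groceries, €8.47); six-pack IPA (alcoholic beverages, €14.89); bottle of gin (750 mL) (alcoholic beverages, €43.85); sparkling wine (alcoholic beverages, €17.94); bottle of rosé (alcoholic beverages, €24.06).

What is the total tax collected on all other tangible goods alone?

Extension cord €12.05: all other tangible goods → 8.75% → €1.05
Tax on all other tangible goods = €1.05

€1.05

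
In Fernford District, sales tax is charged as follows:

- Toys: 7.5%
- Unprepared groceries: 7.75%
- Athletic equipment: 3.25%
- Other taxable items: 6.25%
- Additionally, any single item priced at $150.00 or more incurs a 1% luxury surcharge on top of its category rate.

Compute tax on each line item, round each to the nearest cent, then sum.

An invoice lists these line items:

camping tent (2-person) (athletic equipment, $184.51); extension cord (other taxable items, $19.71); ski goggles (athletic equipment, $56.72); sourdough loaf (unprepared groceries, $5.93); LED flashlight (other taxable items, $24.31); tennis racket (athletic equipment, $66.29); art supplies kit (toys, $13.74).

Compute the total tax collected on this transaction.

$16.07

Camping tent (2-person) $184.51: athletic equipment → 3.25% + 1% surcharge = 4.25% → $7.84
Extension cord $19.71: other taxable items → 6.25% → $1.23
Ski goggles $56.72: athletic equipment → 3.25% → $1.84
Sourdough loaf $5.93: unprepared groceries → 7.75% → $0.46
LED flashlight $24.31: other taxable items → 6.25% → $1.52
Tennis racket $66.29: athletic equipment → 3.25% → $2.15
Art supplies kit $13.74: toys → 7.5% → $1.03
Total tax = $7.84 + $1.23 + $1.84 + $0.46 + $1.52 + $2.15 + $1.03 = $16.07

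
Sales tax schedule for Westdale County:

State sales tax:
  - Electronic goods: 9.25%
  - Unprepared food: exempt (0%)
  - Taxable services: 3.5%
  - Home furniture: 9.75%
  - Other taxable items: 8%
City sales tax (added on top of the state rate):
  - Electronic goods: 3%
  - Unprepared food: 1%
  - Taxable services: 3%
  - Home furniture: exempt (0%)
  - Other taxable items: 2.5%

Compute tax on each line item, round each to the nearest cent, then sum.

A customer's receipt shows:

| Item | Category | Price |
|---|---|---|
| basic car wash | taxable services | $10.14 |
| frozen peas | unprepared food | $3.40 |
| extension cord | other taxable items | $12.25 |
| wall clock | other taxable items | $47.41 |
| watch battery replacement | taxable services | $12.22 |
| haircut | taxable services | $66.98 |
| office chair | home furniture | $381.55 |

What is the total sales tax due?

Basic car wash $10.14: taxable services → 3.5% + 3% city = 6.5% → $0.66
Frozen peas $3.40: unprepared food → 0% + 1% city = 1% → $0.03
Extension cord $12.25: other taxable items → 8% + 2.5% city = 10.5% → $1.29
Wall clock $47.41: other taxable items → 8% + 2.5% city = 10.5% → $4.98
Watch battery replacement $12.22: taxable services → 3.5% + 3% city = 6.5% → $0.79
Haircut $66.98: taxable services → 3.5% + 3% city = 6.5% → $4.35
Office chair $381.55: home furniture → 9.75% + 0% city = 9.75% → $37.20
Total tax = $0.66 + $0.03 + $1.29 + $4.98 + $0.79 + $4.35 + $37.20 = $49.30

$49.30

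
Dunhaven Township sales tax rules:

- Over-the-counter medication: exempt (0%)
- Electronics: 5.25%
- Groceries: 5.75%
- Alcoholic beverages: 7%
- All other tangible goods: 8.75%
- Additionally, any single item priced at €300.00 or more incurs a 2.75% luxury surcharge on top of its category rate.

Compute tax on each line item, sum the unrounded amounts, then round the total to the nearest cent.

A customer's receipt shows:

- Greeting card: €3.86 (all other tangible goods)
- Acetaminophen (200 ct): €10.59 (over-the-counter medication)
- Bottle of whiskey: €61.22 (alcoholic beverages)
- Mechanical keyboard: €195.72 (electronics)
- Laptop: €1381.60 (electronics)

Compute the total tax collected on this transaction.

€125.43

Greeting card €3.86: all other tangible goods → 8.75% → €0.33775
Acetaminophen (200 ct) €10.59: over-the-counter medication → 0% → €0.00
Bottle of whiskey €61.22: alcoholic beverages → 7% → €4.2854
Mechanical keyboard €195.72: electronics → 5.25% → €10.2753
Laptop €1381.60: electronics → 5.25% + 2.75% surcharge = 8% → €110.528
Unrounded tax sum = €125.42645 → €125.43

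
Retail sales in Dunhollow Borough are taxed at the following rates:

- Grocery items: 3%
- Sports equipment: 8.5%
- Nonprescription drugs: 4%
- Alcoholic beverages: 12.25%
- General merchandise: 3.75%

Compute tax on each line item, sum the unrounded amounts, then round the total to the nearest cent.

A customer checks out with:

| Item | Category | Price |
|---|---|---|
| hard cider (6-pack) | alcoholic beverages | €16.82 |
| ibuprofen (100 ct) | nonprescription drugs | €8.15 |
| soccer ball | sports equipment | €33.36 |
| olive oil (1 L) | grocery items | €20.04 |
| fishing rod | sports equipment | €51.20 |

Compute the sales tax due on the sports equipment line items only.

€7.19

Soccer ball €33.36: sports equipment → 8.5% → €2.8356
Fishing rod €51.20: sports equipment → 8.5% → €4.352
Tax on sports equipment: unrounded sum = €7.1876 → €7.19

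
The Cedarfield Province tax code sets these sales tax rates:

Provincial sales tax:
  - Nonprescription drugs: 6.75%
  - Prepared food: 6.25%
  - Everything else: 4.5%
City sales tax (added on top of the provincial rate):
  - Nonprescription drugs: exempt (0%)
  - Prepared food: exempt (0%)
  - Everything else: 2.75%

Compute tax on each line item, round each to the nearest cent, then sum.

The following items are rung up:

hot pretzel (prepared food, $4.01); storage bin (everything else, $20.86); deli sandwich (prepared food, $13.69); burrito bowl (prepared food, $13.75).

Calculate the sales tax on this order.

Hot pretzel $4.01: prepared food → 6.25% + 0% city = 6.25% → $0.25
Storage bin $20.86: everything else → 4.5% + 2.75% city = 7.25% → $1.51
Deli sandwich $13.69: prepared food → 6.25% + 0% city = 6.25% → $0.86
Burrito bowl $13.75: prepared food → 6.25% + 0% city = 6.25% → $0.86
Total tax = $0.25 + $1.51 + $0.86 + $0.86 = $3.48

$3.48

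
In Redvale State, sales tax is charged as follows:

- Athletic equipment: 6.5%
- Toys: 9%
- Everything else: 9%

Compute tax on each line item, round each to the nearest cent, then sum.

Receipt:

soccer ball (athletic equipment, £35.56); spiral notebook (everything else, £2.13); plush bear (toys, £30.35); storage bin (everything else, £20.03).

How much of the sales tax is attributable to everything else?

Spiral notebook £2.13: everything else → 9% → £0.19
Storage bin £20.03: everything else → 9% → £1.80
Tax on everything else = £0.19 + £1.80 = £1.99

£1.99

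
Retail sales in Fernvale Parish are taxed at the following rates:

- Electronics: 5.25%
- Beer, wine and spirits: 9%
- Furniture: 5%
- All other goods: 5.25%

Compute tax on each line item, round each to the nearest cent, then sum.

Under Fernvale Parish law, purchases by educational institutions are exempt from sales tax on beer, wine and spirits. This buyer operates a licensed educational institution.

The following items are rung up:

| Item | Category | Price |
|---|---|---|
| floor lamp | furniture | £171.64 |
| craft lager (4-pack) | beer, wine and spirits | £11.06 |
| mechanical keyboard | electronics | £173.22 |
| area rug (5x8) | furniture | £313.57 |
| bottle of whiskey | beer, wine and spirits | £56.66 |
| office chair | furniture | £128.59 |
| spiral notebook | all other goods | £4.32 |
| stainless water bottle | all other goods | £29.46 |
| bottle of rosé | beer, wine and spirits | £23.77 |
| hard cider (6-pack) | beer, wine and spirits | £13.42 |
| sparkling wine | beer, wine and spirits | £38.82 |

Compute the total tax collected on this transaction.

£41.56

Floor lamp £171.64: furniture → 5% → £8.58
Craft lager (4-pack) £11.06: beer, wine and spirits, buyer-exempt → 0% → £0.00
Mechanical keyboard £173.22: electronics → 5.25% → £9.09
Area rug (5x8) £313.57: furniture → 5% → £15.68
Bottle of whiskey £56.66: beer, wine and spirits, buyer-exempt → 0% → £0.00
Office chair £128.59: furniture → 5% → £6.43
Spiral notebook £4.32: all other goods → 5.25% → £0.23
Stainless water bottle £29.46: all other goods → 5.25% → £1.55
Bottle of rosé £23.77: beer, wine and spirits, buyer-exempt → 0% → £0.00
Hard cider (6-pack) £13.42: beer, wine and spirits, buyer-exempt → 0% → £0.00
Sparkling wine £38.82: beer, wine and spirits, buyer-exempt → 0% → £0.00
Total tax = £8.58 + £9.09 + £15.68 + £6.43 + £0.23 + £1.55 = £41.56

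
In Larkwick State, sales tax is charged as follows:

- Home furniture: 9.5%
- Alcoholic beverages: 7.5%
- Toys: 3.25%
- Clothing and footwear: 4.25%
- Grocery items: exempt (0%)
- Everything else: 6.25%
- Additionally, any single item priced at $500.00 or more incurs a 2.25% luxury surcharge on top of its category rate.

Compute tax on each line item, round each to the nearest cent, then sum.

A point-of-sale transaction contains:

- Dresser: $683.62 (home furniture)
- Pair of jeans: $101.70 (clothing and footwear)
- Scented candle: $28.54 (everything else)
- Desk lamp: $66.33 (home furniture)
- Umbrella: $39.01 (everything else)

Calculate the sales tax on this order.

$95.17

Dresser $683.62: home furniture → 9.5% + 2.25% surcharge = 11.75% → $80.33
Pair of jeans $101.70: clothing and footwear → 4.25% → $4.32
Scented candle $28.54: everything else → 6.25% → $1.78
Desk lamp $66.33: home furniture → 9.5% → $6.30
Umbrella $39.01: everything else → 6.25% → $2.44
Total tax = $80.33 + $4.32 + $1.78 + $6.30 + $2.44 = $95.17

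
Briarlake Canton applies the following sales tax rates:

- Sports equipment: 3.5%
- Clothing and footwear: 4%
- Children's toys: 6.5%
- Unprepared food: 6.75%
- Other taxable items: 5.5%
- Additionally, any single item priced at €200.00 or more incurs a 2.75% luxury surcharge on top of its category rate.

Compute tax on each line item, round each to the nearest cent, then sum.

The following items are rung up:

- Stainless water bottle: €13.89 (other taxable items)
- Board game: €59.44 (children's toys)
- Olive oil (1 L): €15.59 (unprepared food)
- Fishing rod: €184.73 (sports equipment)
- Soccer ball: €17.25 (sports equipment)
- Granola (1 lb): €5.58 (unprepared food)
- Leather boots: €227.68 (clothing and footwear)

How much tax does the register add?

Stainless water bottle €13.89: other taxable items → 5.5% → €0.76
Board game €59.44: children's toys → 6.5% → €3.86
Olive oil (1 L) €15.59: unprepared food → 6.75% → €1.05
Fishing rod €184.73: sports equipment → 3.5% → €6.47
Soccer ball €17.25: sports equipment → 3.5% → €0.60
Granola (1 lb) €5.58: unprepared food → 6.75% → €0.38
Leather boots €227.68: clothing and footwear → 4% + 2.75% surcharge = 6.75% → €15.37
Total tax = €0.76 + €3.86 + €1.05 + €6.47 + €0.60 + €0.38 + €15.37 = €28.49

€28.49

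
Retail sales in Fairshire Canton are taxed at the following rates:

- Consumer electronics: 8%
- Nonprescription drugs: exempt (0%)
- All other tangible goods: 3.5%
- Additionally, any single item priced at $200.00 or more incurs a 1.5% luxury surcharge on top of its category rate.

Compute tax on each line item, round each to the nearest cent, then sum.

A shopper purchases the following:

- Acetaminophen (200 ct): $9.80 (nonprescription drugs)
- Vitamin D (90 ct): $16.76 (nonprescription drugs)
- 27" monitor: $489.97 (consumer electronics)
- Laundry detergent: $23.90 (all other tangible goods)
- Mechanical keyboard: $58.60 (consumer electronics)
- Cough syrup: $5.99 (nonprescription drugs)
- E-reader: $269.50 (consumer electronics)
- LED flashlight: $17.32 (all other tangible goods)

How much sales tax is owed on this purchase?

Acetaminophen (200 ct) $9.80: nonprescription drugs → 0% → $0.00
Vitamin D (90 ct) $16.76: nonprescription drugs → 0% → $0.00
27" monitor $489.97: consumer electronics → 8% + 1.5% surcharge = 9.5% → $46.55
Laundry detergent $23.90: all other tangible goods → 3.5% → $0.84
Mechanical keyboard $58.60: consumer electronics → 8% → $4.69
Cough syrup $5.99: nonprescription drugs → 0% → $0.00
E-reader $269.50: consumer electronics → 8% + 1.5% surcharge = 9.5% → $25.60
LED flashlight $17.32: all other tangible goods → 3.5% → $0.61
Total tax = $46.55 + $0.84 + $4.69 + $25.60 + $0.61 = $78.29

$78.29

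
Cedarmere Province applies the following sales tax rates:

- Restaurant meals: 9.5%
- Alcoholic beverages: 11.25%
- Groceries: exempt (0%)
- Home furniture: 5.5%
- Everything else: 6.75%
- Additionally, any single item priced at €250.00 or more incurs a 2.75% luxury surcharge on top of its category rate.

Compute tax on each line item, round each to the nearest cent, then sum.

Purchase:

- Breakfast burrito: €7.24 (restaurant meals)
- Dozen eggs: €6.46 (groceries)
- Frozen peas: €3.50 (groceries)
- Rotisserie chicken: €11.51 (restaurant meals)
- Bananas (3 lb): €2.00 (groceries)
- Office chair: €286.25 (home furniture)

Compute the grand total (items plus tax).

€342.36

Breakfast burrito €7.24: restaurant meals → 9.5% → €0.69
Dozen eggs €6.46: groceries → 0% → €0.00
Frozen peas €3.50: groceries → 0% → €0.00
Rotisserie chicken €11.51: restaurant meals → 9.5% → €1.09
Bananas (3 lb) €2.00: groceries → 0% → €0.00
Office chair €286.25: home furniture → 5.5% + 2.75% surcharge = 8.25% → €23.62
Subtotal = €316.96; tax = €25.40; total due = €342.36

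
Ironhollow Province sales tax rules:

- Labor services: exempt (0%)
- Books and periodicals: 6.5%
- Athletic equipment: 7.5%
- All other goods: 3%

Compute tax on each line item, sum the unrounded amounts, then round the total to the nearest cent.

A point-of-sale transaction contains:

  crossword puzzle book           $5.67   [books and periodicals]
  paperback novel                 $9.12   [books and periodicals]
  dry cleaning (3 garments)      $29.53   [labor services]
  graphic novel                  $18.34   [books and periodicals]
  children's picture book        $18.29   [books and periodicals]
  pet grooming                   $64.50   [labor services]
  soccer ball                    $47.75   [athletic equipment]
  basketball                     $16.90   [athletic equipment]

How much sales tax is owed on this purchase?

$8.19

Crossword puzzle book $5.67: books and periodicals → 6.5% → $0.36855
Paperback novel $9.12: books and periodicals → 6.5% → $0.5928
Dry cleaning (3 garments) $29.53: labor services → 0% → $0.00
Graphic novel $18.34: books and periodicals → 6.5% → $1.1921
Children's picture book $18.29: books and periodicals → 6.5% → $1.18885
Pet grooming $64.50: labor services → 0% → $0.00
Soccer ball $47.75: athletic equipment → 7.5% → $3.58125
Basketball $16.90: athletic equipment → 7.5% → $1.2675
Unrounded tax sum = $8.19105 → $8.19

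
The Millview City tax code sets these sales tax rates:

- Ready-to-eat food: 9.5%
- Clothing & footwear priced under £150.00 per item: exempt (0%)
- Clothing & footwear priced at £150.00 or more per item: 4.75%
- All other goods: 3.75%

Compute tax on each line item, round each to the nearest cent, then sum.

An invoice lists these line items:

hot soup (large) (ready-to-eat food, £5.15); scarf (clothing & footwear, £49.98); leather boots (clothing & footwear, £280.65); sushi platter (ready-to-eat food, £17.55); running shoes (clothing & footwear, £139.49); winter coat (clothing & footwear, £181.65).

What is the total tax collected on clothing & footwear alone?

Scarf £49.98: clothing & footwear, under £150.00 → 0% → £0.00
Leather boots £280.65: clothing & footwear, £150.00 or more → 4.75% → £13.33
Running shoes £139.49: clothing & footwear, under £150.00 → 0% → £0.00
Winter coat £181.65: clothing & footwear, £150.00 or more → 4.75% → £8.63
Tax on clothing & footwear = £0.00 + £13.33 + £0.00 + £8.63 = £21.96

£21.96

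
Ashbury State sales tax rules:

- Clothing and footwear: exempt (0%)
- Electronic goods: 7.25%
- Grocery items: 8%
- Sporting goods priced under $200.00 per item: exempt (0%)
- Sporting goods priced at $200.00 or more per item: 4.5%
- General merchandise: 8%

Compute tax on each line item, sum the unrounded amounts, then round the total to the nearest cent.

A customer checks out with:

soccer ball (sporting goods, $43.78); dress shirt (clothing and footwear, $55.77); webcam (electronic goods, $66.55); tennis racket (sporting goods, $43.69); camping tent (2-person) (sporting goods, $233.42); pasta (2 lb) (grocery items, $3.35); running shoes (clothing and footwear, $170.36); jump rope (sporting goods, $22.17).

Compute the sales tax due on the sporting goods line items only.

$10.50

Soccer ball $43.78: sporting goods, under $200.00 → 0% → $0.00
Tennis racket $43.69: sporting goods, under $200.00 → 0% → $0.00
Camping tent (2-person) $233.42: sporting goods, $200.00 or more → 4.5% → $10.5039
Jump rope $22.17: sporting goods, under $200.00 → 0% → $0.00
Tax on sporting goods: unrounded sum = $10.5039 → $10.50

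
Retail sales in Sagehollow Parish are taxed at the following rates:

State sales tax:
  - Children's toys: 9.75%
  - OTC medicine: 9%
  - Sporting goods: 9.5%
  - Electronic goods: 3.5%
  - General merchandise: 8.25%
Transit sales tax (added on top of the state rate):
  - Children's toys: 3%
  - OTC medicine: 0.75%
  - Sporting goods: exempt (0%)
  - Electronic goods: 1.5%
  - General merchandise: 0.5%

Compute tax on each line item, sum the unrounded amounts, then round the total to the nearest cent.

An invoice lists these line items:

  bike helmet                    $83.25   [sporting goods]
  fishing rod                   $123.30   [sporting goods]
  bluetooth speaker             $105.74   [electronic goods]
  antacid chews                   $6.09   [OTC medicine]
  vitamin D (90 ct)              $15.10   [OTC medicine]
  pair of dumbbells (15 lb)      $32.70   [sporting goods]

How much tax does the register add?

$30.08

Bike helmet $83.25: sporting goods → 9.5% + 0% transit = 9.5% → $7.90875
Fishing rod $123.30: sporting goods → 9.5% + 0% transit = 9.5% → $11.7135
Bluetooth speaker $105.74: electronic goods → 3.5% + 1.5% transit = 5% → $5.287
Antacid chews $6.09: OTC medicine → 9% + 0.75% transit = 9.75% → $0.593775
Vitamin D (90 ct) $15.10: OTC medicine → 9% + 0.75% transit = 9.75% → $1.47225
Pair of dumbbells (15 lb) $32.70: sporting goods → 9.5% + 0% transit = 9.5% → $3.1065
Unrounded tax sum = $30.081775 → $30.08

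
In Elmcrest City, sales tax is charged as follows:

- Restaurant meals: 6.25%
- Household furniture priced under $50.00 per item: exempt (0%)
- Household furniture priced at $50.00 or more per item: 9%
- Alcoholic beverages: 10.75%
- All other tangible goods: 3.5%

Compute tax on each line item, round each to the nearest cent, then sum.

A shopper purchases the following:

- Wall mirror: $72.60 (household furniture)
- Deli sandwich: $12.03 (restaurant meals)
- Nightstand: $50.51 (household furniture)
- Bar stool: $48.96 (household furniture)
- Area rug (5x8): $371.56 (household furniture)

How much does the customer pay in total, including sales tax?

Wall mirror $72.60: household furniture, $50.00 or more → 9% → $6.53
Deli sandwich $12.03: restaurant meals → 6.25% → $0.75
Nightstand $50.51: household furniture, $50.00 or more → 9% → $4.55
Bar stool $48.96: household furniture, under $50.00 → 0% → $0.00
Area rug (5x8) $371.56: household furniture, $50.00 or more → 9% → $33.44
Subtotal = $555.66; tax = $45.27; total due = $600.93

$600.93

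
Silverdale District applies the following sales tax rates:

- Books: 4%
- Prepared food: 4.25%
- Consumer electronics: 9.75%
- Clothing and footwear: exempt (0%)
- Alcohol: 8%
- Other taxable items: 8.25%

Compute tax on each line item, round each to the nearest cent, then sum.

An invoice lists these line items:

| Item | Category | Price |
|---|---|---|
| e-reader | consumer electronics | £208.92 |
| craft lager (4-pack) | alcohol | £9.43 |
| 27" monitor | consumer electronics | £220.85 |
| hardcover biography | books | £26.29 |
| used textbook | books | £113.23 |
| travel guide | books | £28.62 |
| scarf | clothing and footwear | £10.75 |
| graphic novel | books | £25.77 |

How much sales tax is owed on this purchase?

E-reader £208.92: consumer electronics → 9.75% → £20.37
Craft lager (4-pack) £9.43: alcohol → 8% → £0.75
27" monitor £220.85: consumer electronics → 9.75% → £21.53
Hardcover biography £26.29: books → 4% → £1.05
Used textbook £113.23: books → 4% → £4.53
Travel guide £28.62: books → 4% → £1.14
Scarf £10.75: clothing and footwear → 0% → £0.00
Graphic novel £25.77: books → 4% → £1.03
Total tax = £20.37 + £0.75 + £21.53 + £1.05 + £4.53 + £1.14 + £1.03 = £50.40

£50.40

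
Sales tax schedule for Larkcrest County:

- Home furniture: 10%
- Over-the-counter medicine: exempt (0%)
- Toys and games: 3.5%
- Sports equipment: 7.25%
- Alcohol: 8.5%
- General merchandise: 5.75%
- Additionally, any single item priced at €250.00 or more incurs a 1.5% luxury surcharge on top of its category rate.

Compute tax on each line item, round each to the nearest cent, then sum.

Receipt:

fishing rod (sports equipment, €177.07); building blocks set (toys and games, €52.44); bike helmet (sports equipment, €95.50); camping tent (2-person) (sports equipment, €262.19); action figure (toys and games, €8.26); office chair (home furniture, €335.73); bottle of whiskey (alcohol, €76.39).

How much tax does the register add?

Fishing rod €177.07: sports equipment → 7.25% → €12.84
Building blocks set €52.44: toys and games → 3.5% → €1.84
Bike helmet €95.50: sports equipment → 7.25% → €6.92
Camping tent (2-person) €262.19: sports equipment → 7.25% + 1.5% surcharge = 8.75% → €22.94
Action figure €8.26: toys and games → 3.5% → €0.29
Office chair €335.73: home furniture → 10% + 1.5% surcharge = 11.5% → €38.61
Bottle of whiskey €76.39: alcohol → 8.5% → €6.49
Total tax = €12.84 + €1.84 + €6.92 + €22.94 + €0.29 + €38.61 + €6.49 = €89.93

€89.93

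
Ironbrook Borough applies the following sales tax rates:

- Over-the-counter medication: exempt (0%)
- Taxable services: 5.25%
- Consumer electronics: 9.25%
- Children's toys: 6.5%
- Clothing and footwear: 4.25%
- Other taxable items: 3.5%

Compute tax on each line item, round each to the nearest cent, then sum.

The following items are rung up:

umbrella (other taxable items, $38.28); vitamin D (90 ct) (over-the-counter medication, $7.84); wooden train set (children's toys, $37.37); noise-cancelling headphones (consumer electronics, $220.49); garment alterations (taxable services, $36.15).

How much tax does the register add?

$26.07

Umbrella $38.28: other taxable items → 3.5% → $1.34
Vitamin D (90 ct) $7.84: over-the-counter medication → 0% → $0.00
Wooden train set $37.37: children's toys → 6.5% → $2.43
Noise-cancelling headphones $220.49: consumer electronics → 9.25% → $20.40
Garment alterations $36.15: taxable services → 5.25% → $1.90
Total tax = $1.34 + $2.43 + $20.40 + $1.90 = $26.07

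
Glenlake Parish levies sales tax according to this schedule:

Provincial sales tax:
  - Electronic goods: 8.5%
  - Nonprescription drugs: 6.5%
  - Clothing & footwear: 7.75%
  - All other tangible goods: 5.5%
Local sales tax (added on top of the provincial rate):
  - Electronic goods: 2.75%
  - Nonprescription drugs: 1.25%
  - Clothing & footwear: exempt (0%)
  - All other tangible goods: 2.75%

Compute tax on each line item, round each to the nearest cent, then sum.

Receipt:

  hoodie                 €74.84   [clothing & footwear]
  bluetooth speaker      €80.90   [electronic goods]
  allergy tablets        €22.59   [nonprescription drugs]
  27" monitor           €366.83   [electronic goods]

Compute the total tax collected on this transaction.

€57.92

Hoodie €74.84: clothing & footwear → 7.75% + 0% local = 7.75% → €5.80
Bluetooth speaker €80.90: electronic goods → 8.5% + 2.75% local = 11.25% → €9.10
Allergy tablets €22.59: nonprescription drugs → 6.5% + 1.25% local = 7.75% → €1.75
27" monitor €366.83: electronic goods → 8.5% + 2.75% local = 11.25% → €41.27
Total tax = €5.80 + €9.10 + €1.75 + €41.27 = €57.92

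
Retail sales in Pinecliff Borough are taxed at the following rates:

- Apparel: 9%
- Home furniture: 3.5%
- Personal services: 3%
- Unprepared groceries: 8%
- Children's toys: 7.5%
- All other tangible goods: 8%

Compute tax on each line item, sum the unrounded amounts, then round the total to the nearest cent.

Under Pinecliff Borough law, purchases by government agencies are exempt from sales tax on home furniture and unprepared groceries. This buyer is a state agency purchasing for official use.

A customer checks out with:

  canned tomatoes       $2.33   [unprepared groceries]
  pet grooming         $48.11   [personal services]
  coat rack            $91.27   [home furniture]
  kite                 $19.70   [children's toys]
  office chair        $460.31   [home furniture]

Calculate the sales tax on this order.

Canned tomatoes $2.33: unprepared groceries, buyer-exempt → 0% → $0.00
Pet grooming $48.11: personal services → 3% → $1.4433
Coat rack $91.27: home furniture, buyer-exempt → 0% → $0.00
Kite $19.70: children's toys → 7.5% → $1.4775
Office chair $460.31: home furniture, buyer-exempt → 0% → $0.00
Unrounded tax sum = $2.9208 → $2.92

$2.92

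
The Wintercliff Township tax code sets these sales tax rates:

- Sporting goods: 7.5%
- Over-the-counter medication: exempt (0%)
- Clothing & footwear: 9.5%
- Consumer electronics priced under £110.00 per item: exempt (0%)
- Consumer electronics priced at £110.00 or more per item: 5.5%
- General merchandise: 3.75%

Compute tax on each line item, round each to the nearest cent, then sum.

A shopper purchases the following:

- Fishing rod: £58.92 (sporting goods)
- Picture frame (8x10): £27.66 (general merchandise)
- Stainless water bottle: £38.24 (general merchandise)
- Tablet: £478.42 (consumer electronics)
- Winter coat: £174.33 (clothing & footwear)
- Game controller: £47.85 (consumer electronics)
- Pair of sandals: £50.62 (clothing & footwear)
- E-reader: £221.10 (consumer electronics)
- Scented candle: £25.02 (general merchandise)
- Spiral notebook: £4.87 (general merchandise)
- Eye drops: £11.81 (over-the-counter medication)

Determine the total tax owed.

£67.85

Fishing rod £58.92: sporting goods → 7.5% → £4.42
Picture frame (8x10) £27.66: general merchandise → 3.75% → £1.04
Stainless water bottle £38.24: general merchandise → 3.75% → £1.43
Tablet £478.42: consumer electronics, £110.00 or more → 5.5% → £26.31
Winter coat £174.33: clothing & footwear → 9.5% → £16.56
Game controller £47.85: consumer electronics, under £110.00 → 0% → £0.00
Pair of sandals £50.62: clothing & footwear → 9.5% → £4.81
E-reader £221.10: consumer electronics, £110.00 or more → 5.5% → £12.16
Scented candle £25.02: general merchandise → 3.75% → £0.94
Spiral notebook £4.87: general merchandise → 3.75% → £0.18
Eye drops £11.81: over-the-counter medication → 0% → £0.00
Total tax = £4.42 + £1.04 + £1.43 + £26.31 + £16.56 + £4.81 + £12.16 + £0.94 + £0.18 = £67.85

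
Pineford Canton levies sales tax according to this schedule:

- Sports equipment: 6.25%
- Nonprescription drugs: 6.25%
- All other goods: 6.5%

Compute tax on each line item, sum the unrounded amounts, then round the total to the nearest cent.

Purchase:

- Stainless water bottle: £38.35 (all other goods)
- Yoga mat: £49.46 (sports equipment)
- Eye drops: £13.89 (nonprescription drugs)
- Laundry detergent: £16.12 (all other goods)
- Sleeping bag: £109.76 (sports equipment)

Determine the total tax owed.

Stainless water bottle £38.35: all other goods → 6.5% → £2.49275
Yoga mat £49.46: sports equipment → 6.25% → £3.09125
Eye drops £13.89: nonprescription drugs → 6.25% → £0.868125
Laundry detergent £16.12: all other goods → 6.5% → £1.0478
Sleeping bag £109.76: sports equipment → 6.25% → £6.86
Unrounded tax sum = £14.359925 → £14.36

£14.36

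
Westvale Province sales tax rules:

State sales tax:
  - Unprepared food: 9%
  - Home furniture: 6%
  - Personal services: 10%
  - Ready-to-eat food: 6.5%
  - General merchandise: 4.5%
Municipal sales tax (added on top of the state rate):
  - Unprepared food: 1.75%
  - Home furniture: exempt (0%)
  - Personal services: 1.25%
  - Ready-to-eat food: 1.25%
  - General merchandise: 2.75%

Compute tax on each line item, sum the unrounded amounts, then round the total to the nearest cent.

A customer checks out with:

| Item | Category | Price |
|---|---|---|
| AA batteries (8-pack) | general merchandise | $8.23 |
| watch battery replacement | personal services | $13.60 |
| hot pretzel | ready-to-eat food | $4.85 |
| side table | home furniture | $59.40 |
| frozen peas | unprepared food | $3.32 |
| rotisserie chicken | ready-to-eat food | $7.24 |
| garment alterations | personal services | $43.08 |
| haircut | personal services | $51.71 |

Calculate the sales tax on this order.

$17.65

AA batteries (8-pack) $8.23: general merchandise → 4.5% + 2.75% municipal = 7.25% → $0.596675
Watch battery replacement $13.60: personal services → 10% + 1.25% municipal = 11.25% → $1.53
Hot pretzel $4.85: ready-to-eat food → 6.5% + 1.25% municipal = 7.75% → $0.375875
Side table $59.40: home furniture → 6% + 0% municipal = 6% → $3.564
Frozen peas $3.32: unprepared food → 9% + 1.75% municipal = 10.75% → $0.3569
Rotisserie chicken $7.24: ready-to-eat food → 6.5% + 1.25% municipal = 7.75% → $0.5611
Garment alterations $43.08: personal services → 10% + 1.25% municipal = 11.25% → $4.8465
Haircut $51.71: personal services → 10% + 1.25% municipal = 11.25% → $5.817375
Unrounded tax sum = $17.648425 → $17.65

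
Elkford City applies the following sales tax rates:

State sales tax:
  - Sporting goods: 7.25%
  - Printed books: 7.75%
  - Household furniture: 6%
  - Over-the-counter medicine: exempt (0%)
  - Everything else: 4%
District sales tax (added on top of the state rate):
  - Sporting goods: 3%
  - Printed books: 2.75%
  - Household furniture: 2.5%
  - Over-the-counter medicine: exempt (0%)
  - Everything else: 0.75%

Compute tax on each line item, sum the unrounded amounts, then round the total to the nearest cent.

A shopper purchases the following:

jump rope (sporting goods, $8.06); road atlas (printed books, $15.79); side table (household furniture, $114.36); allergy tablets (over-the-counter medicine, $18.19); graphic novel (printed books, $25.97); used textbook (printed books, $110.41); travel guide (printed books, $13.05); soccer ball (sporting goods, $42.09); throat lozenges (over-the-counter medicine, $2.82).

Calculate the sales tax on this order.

$32.21

Jump rope $8.06: sporting goods → 7.25% + 3% district = 10.25% → $0.82615
Road atlas $15.79: printed books → 7.75% + 2.75% district = 10.5% → $1.65795
Side table $114.36: household furniture → 6% + 2.5% district = 8.5% → $9.7206
Allergy tablets $18.19: over-the-counter medicine → 0% + 0% district = 0% → $0.00
Graphic novel $25.97: printed books → 7.75% + 2.75% district = 10.5% → $2.72685
Used textbook $110.41: printed books → 7.75% + 2.75% district = 10.5% → $11.59305
Travel guide $13.05: printed books → 7.75% + 2.75% district = 10.5% → $1.37025
Soccer ball $42.09: sporting goods → 7.25% + 3% district = 10.25% → $4.314225
Throat lozenges $2.82: over-the-counter medicine → 0% + 0% district = 0% → $0.00
Unrounded tax sum = $32.209075 → $32.21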